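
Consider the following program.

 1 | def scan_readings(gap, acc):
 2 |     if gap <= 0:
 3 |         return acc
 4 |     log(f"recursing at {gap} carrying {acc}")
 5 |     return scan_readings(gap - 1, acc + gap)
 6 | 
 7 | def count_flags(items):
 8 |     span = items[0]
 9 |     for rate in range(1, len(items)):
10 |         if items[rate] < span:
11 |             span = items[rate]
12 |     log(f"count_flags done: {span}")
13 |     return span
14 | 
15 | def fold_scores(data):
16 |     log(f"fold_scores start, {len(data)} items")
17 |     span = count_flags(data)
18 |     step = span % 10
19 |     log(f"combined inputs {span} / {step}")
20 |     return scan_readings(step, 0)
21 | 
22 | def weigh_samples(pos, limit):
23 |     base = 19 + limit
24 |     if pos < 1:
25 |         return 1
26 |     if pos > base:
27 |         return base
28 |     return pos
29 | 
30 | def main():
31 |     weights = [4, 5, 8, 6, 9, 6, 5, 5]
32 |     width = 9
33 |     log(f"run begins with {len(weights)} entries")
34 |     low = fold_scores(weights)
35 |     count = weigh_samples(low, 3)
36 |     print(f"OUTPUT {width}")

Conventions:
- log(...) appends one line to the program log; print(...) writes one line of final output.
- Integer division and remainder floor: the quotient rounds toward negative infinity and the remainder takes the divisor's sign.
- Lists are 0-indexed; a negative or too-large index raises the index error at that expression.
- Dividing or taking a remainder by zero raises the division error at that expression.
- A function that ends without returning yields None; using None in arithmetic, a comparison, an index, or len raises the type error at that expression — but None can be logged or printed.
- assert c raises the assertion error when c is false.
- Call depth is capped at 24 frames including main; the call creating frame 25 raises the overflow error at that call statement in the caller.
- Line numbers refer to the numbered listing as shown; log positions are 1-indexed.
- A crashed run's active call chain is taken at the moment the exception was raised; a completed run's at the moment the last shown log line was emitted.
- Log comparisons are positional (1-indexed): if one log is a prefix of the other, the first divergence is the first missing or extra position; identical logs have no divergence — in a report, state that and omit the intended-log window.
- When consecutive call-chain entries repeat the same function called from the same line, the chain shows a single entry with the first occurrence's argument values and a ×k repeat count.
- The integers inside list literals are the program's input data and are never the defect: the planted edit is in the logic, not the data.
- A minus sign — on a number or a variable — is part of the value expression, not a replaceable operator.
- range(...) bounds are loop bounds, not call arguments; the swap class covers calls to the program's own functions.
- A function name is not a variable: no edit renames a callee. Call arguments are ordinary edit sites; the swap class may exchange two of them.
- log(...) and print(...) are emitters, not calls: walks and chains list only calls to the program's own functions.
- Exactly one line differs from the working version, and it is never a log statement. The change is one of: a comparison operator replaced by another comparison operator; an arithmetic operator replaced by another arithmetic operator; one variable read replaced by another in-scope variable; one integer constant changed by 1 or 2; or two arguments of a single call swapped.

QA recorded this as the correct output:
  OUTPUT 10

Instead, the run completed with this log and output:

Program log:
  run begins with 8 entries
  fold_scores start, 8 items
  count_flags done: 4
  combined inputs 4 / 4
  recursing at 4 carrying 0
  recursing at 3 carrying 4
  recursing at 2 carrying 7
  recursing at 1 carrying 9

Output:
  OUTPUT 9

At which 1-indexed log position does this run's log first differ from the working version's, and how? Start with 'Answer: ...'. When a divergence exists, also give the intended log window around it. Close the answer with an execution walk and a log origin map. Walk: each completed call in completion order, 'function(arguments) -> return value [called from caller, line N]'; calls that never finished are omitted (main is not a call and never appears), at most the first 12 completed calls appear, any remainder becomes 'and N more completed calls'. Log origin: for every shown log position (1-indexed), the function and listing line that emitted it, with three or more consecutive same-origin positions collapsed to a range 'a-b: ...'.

Answer: there is none — every log position agrees.
Execution walk:
  count_flags([4, 5, 8, 6, 9, 6, 5, 5]) -> 4  [called from fold_scores, line 17]
  scan_readings(0, 10) -> 10  [called from scan_readings, line 5]
  scan_readings(1, 9) -> 10  [called from scan_readings, line 5]
  scan_readings(2, 7) -> 10  [called from scan_readings, line 5]
  scan_readings(3, 4) -> 10  [called from scan_readings, line 5]
  scan_readings(4, 0) -> 10  [called from fold_scores, line 20]
  fold_scores([4, 5, 8, 6, 9, 6, 5, 5]) -> 10  [called from main, line 34]
  weigh_samples(10, 3) -> 10  [called from main, line 35]
Log origin:
  1 — main, line 33
  2 — fold_scores, line 16
  3 — count_flags, line 12
  4 — fold_scores, line 19
  5-8 — scan_readings, line 4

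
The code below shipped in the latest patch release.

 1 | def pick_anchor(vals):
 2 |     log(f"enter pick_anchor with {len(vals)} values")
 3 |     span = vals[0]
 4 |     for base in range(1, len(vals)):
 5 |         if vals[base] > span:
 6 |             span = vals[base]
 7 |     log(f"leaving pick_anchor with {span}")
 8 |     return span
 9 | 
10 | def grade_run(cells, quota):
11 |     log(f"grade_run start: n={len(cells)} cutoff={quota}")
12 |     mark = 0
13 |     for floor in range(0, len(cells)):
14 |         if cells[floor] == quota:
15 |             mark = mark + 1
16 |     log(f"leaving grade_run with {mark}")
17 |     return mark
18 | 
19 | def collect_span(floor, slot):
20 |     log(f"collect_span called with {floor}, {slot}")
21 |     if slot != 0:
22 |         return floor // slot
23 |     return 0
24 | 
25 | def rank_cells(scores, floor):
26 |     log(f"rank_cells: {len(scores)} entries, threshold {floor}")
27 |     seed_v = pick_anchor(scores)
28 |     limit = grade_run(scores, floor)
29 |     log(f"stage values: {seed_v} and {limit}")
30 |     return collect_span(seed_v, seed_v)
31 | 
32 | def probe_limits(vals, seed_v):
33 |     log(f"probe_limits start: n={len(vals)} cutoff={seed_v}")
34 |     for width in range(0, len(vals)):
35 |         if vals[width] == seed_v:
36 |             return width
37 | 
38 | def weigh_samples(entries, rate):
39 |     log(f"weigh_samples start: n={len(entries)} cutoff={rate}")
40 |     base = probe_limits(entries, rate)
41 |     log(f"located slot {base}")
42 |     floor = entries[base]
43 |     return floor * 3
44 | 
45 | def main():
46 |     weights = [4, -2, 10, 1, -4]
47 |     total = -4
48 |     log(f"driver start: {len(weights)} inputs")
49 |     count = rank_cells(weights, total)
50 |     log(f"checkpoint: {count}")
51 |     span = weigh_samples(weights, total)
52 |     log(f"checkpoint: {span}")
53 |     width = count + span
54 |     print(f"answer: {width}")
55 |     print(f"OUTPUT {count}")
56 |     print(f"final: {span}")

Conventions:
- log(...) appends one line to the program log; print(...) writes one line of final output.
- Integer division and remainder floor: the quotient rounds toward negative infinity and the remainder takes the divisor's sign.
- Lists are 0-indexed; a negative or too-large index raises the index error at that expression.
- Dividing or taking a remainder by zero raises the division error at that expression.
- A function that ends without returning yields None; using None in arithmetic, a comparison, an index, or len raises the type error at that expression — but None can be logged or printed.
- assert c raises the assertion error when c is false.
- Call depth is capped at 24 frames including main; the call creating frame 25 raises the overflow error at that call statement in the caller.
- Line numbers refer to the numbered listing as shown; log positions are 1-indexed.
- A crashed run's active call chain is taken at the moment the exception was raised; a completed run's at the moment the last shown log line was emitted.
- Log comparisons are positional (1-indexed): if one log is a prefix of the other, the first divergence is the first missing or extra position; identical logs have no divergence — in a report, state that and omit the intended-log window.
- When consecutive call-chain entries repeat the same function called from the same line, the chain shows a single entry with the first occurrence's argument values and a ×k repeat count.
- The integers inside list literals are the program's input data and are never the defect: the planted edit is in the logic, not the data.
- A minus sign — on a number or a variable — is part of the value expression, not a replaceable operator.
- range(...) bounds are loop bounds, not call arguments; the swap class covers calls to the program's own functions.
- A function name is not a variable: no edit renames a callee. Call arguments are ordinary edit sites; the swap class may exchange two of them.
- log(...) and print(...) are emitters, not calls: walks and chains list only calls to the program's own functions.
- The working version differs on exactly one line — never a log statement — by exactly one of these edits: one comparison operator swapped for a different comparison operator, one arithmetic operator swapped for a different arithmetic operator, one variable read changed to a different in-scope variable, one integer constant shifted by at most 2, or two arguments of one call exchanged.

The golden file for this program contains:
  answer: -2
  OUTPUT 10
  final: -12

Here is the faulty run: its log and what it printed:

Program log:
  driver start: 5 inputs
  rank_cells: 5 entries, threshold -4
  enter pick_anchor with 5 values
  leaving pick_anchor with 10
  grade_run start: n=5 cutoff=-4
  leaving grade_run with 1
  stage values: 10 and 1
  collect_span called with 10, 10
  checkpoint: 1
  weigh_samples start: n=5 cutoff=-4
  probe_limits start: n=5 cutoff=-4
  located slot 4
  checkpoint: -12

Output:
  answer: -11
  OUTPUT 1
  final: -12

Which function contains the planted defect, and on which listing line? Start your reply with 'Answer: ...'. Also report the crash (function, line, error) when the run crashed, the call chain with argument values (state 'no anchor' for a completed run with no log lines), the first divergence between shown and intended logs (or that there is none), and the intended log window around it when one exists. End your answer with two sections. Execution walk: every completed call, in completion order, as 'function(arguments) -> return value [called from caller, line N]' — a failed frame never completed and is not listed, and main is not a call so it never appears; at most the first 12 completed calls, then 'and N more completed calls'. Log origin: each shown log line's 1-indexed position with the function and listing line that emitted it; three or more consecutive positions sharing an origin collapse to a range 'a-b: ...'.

Answer: the defect is in rank_cells at line 30.
The tell: The log first diverges at position 8: the faulty run prints 'collect_span called with 10, 10' where the working version prints 'collect_span called with 10, 1'.
Call chain: main.
First divergence: position 8 — shown 'collect_span called with 10, 10', intended 'collect_span called with 10, 1'.
Intended log window:
  6: leaving grade_run with 1
  7: stage values: 10 and 1
  8: collect_span called with 10, 1
  9: checkpoint: 10
Execution walk:
  pick_anchor([4, -2, 10, 1, -4]) -> 10  [called from rank_cells, line 27]
  grade_run([4, -2, 10, 1, -4], -4) -> 1  [called from rank_cells, line 28]
  collect_span(10, 10) -> 1  [called from rank_cells, line 30]
  rank_cells([4, -2, 10, 1, -4], -4) -> 1  [called from main, line 49]
  probe_limits([4, -2, 10, 1, -4], -4) -> 4  [called from weigh_samples, line 40]
  weigh_samples([4, -2, 10, 1, -4], -4) -> -12  [called from main, line 51]
Origin of each log line:
  1: logged in main at line 48
  2: logged in rank_cells at line 26
  3: logged in pick_anchor at line 2
  4: logged in pick_anchor at line 7
  5: logged in grade_run at line 11
  6: logged in grade_run at line 16
  7: logged in rank_cells at line 29
  8: logged in collect_span at line 20
  9: logged in main at line 50
  10: logged in weigh_samples at line 39
  11: logged in probe_limits at line 33
  12: logged in weigh_samples at line 41
  13: logged in main at line 52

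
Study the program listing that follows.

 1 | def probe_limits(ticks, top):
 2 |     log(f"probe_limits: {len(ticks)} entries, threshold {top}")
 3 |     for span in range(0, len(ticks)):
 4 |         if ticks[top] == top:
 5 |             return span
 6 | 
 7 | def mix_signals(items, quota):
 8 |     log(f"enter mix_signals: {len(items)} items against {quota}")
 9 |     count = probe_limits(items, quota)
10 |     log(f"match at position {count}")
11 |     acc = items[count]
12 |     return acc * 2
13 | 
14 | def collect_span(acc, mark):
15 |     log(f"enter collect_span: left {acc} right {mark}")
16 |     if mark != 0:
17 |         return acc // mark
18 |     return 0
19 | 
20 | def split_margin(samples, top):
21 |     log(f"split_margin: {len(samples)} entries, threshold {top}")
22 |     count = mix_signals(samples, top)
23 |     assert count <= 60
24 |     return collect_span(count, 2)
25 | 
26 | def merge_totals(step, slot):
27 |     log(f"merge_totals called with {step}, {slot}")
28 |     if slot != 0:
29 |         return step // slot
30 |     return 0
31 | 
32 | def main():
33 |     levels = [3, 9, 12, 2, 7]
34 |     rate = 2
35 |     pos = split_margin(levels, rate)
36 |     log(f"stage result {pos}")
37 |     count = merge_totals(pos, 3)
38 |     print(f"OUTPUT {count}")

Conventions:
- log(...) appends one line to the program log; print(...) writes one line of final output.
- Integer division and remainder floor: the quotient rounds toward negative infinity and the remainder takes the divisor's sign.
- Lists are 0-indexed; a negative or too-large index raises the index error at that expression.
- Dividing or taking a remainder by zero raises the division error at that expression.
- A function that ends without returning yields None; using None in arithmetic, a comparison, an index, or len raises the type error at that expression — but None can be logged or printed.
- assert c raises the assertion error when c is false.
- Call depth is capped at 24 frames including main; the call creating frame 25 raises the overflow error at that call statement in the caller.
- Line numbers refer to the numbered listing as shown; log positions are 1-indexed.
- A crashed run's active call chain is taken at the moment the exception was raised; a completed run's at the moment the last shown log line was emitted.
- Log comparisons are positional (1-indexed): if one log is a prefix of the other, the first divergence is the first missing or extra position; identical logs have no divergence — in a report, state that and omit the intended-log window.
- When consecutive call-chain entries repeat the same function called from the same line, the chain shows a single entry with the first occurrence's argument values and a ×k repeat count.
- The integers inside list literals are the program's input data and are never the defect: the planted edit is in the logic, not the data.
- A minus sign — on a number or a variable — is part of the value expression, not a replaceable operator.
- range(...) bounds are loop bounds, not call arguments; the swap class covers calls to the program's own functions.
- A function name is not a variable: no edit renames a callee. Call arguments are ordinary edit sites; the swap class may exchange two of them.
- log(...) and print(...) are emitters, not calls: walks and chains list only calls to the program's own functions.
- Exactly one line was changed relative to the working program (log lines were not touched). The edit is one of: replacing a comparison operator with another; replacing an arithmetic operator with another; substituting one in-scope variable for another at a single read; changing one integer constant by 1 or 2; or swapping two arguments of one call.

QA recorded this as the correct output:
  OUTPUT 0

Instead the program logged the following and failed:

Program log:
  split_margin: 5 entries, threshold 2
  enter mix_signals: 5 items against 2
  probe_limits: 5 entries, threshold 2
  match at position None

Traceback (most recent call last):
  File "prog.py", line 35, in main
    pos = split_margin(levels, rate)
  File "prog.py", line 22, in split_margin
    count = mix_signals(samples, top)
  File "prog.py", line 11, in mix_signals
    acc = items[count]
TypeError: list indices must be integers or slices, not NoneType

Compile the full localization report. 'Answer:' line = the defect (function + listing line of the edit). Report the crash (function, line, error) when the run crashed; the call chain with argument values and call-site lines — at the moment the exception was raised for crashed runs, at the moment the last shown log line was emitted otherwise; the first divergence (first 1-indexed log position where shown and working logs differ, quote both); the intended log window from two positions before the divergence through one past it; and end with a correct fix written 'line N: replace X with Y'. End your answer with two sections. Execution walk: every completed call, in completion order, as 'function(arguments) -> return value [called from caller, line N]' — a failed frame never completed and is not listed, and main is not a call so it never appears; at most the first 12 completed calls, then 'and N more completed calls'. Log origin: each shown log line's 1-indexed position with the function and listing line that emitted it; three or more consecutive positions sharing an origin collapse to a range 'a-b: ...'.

Answer: the defect is in probe_limits at line 4.
Core observation: The earliest visible damage is log position 4 — 'match at position None' rather than the intended 'match at position 3'.
Crash: mix_signals, line 11, TypeError.
Call chain: main -> split_margin([3, 9, 12, 2, 7], 2) (called at line 35) -> mix_signals([3, 9, 12, 2, 7], 2) (called at line 22).
First divergence: position 4 — shown 'match at position None', intended 'match at position 3'.
Intended log window:
  2: enter mix_signals: 5 items against 2
  3: probe_limits: 5 entries, threshold 2
  4: match at position 3
  5: enter collect_span: left 4 right 2
Execution walk:
  probe_limits([3, 9, 12, 2, 7], 2) -> None  [called from mix_signals, line 9]
Log origin:
  1 — split_margin, line 21
  2 — mix_signals, line 8
  3 — probe_limits, line 2
  4 — mix_signals, line 10
A correct fix: line 4: replace `ticks[top]` with `ticks[span]`.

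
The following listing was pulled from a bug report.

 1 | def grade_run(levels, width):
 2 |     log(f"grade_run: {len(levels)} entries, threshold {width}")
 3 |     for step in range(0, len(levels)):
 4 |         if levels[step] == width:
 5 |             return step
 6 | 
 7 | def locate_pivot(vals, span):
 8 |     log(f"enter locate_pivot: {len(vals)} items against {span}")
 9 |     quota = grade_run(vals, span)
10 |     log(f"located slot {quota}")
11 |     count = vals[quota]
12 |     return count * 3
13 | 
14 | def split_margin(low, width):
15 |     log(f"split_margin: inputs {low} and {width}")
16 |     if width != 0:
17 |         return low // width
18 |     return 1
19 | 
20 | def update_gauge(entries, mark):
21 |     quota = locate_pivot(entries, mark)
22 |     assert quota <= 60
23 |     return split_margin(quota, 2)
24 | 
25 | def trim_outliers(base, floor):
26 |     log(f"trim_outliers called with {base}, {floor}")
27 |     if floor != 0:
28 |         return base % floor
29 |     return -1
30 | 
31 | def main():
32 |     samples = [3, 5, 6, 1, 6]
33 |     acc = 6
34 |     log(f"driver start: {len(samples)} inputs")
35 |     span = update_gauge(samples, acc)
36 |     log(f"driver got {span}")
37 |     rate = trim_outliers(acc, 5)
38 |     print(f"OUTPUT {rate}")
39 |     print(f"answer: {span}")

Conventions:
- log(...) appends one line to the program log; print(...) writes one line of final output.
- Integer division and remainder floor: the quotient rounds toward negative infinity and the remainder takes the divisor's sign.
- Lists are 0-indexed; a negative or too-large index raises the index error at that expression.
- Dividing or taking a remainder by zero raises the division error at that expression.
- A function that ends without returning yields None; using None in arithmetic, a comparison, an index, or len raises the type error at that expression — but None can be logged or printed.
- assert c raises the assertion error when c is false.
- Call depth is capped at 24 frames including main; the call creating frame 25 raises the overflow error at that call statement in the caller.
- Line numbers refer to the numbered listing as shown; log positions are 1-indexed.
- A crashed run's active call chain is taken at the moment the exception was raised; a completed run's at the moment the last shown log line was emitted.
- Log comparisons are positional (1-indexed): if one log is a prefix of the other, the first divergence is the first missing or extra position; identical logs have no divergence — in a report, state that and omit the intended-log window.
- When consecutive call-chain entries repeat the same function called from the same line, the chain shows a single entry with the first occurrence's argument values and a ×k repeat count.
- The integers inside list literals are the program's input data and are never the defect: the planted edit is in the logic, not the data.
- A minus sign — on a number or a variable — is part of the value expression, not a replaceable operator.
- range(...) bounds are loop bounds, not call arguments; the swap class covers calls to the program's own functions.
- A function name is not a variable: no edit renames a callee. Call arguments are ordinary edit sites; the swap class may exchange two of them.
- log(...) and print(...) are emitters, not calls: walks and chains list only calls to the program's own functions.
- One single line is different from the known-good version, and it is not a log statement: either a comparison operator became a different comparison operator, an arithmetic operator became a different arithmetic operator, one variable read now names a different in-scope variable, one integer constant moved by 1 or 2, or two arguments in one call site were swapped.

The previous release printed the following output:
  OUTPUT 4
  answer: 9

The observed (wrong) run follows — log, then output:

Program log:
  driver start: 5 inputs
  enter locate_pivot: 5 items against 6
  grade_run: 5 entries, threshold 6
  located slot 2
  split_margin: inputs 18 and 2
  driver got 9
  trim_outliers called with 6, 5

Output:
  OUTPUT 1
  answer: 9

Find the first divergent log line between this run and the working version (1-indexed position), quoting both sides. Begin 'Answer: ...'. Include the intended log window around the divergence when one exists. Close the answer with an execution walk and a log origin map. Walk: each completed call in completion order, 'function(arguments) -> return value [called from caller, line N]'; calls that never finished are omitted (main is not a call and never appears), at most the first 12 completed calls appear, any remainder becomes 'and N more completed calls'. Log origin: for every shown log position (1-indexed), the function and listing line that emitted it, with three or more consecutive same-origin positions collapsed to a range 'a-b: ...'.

Answer: position 7 — the shown line 'trim_outliers called with 6, 5' should read 'trim_outliers called with 9, 5'.
Intended log window:
  5: split_margin: inputs 18 and 2
  6: driver got 9
  7: trim_outliers called with 9, 5
Execution walk:
  grade_run([3, 5, 6, 1, 6], 6) -> 2  [called from locate_pivot, line 9]
  locate_pivot([3, 5, 6, 1, 6], 6) -> 18  [called from update_gauge, line 21]
  split_margin(18, 2) -> 9  [called from update_gauge, line 23]
  update_gauge([3, 5, 6, 1, 6], 6) -> 9  [called from main, line 35]
  trim_outliers(6, 5) -> 1  [called from main, line 37]
Log line origins:
  1: logged in main at line 34
  2: logged in locate_pivot at line 8
  3: logged in grade_run at line 2
  4: logged in locate_pivot at line 10
  5: logged in split_margin at line 15
  6: logged in main at line 36
  7: logged in trim_outliers at line 26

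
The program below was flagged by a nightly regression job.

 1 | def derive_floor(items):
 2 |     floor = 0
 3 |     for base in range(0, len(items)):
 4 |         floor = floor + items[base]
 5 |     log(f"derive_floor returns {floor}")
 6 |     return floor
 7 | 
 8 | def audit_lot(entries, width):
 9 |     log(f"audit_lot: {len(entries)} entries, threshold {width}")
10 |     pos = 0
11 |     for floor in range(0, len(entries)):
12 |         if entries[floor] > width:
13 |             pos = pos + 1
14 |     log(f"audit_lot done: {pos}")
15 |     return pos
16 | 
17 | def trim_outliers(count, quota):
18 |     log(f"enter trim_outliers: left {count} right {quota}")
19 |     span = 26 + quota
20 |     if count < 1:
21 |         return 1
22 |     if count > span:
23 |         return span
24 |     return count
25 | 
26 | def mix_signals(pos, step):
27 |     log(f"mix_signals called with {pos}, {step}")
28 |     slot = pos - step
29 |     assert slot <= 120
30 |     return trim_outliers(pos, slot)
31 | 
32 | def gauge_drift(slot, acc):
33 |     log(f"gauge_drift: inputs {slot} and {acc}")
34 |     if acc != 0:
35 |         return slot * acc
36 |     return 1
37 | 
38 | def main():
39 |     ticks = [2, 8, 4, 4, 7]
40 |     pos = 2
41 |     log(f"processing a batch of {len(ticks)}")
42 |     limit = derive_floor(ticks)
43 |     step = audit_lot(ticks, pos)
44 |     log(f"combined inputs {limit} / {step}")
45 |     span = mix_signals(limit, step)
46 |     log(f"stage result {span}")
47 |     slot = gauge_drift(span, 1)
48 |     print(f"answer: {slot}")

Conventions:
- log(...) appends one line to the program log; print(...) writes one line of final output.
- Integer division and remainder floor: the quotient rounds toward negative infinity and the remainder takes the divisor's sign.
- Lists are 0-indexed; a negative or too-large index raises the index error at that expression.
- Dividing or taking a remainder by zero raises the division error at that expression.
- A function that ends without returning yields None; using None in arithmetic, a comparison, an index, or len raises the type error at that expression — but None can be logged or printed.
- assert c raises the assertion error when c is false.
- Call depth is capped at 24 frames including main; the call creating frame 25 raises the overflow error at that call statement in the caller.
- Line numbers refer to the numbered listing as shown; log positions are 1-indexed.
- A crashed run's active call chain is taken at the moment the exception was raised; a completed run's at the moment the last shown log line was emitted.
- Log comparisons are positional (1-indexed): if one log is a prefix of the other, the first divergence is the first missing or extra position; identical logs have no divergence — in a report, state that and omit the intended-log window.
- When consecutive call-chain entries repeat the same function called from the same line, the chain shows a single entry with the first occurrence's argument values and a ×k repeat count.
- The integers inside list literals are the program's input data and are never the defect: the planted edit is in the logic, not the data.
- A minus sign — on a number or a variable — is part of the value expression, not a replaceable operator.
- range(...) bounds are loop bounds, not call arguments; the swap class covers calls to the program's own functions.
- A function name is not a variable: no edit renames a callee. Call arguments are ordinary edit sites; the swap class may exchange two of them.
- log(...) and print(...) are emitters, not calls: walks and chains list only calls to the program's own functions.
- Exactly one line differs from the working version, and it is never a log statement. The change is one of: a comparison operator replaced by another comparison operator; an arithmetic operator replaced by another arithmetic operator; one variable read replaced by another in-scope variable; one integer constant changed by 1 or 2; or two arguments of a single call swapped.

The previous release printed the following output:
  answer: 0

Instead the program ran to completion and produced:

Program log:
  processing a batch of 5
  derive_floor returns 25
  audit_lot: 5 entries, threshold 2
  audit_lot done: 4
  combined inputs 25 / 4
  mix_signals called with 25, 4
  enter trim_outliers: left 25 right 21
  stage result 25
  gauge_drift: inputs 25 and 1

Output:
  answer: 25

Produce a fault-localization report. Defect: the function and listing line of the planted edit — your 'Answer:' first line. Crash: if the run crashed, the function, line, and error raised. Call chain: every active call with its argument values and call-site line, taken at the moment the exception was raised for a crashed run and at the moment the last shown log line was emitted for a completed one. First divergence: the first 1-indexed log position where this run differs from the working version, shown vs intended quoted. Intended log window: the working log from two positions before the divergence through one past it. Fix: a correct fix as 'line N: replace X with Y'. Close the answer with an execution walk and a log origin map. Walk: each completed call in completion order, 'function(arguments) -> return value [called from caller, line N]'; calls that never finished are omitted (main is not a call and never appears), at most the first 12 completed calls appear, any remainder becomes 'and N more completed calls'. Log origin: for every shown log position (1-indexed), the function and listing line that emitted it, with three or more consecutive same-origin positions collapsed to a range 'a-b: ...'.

Answer: the defect is in gauge_drift at line 35.
The tell: Nothing in the log betrays the bug — only the output does.
Call chain: main -> gauge_drift(25, 1) (called at line 47).
First divergence: none (the log streams are identical).
Execution walk:
  derive_floor([2, 8, 4, 4, 7]) -> 25  [called from main, line 42]
  audit_lot([2, 8, 4, 4, 7], 2) -> 4  [called from main, line 43]
  trim_outliers(25, 21) -> 25  [called from mix_signals, line 30]
  mix_signals(25, 4) -> 25  [called from main, line 45]
  gauge_drift(25, 1) -> 25  [called from main, line 47]
Log origin:
  1: from main, line 41
  2: from derive_floor, line 5
  3: from audit_lot, line 9
  4: from audit_lot, line 14
  5: from main, line 44
  6: from mix_signals, line 27
  7: from trim_outliers, line 18
  8: from main, line 46
  9: from gauge_drift, line 33
A correct fix: line 35: replace `*` with `%`.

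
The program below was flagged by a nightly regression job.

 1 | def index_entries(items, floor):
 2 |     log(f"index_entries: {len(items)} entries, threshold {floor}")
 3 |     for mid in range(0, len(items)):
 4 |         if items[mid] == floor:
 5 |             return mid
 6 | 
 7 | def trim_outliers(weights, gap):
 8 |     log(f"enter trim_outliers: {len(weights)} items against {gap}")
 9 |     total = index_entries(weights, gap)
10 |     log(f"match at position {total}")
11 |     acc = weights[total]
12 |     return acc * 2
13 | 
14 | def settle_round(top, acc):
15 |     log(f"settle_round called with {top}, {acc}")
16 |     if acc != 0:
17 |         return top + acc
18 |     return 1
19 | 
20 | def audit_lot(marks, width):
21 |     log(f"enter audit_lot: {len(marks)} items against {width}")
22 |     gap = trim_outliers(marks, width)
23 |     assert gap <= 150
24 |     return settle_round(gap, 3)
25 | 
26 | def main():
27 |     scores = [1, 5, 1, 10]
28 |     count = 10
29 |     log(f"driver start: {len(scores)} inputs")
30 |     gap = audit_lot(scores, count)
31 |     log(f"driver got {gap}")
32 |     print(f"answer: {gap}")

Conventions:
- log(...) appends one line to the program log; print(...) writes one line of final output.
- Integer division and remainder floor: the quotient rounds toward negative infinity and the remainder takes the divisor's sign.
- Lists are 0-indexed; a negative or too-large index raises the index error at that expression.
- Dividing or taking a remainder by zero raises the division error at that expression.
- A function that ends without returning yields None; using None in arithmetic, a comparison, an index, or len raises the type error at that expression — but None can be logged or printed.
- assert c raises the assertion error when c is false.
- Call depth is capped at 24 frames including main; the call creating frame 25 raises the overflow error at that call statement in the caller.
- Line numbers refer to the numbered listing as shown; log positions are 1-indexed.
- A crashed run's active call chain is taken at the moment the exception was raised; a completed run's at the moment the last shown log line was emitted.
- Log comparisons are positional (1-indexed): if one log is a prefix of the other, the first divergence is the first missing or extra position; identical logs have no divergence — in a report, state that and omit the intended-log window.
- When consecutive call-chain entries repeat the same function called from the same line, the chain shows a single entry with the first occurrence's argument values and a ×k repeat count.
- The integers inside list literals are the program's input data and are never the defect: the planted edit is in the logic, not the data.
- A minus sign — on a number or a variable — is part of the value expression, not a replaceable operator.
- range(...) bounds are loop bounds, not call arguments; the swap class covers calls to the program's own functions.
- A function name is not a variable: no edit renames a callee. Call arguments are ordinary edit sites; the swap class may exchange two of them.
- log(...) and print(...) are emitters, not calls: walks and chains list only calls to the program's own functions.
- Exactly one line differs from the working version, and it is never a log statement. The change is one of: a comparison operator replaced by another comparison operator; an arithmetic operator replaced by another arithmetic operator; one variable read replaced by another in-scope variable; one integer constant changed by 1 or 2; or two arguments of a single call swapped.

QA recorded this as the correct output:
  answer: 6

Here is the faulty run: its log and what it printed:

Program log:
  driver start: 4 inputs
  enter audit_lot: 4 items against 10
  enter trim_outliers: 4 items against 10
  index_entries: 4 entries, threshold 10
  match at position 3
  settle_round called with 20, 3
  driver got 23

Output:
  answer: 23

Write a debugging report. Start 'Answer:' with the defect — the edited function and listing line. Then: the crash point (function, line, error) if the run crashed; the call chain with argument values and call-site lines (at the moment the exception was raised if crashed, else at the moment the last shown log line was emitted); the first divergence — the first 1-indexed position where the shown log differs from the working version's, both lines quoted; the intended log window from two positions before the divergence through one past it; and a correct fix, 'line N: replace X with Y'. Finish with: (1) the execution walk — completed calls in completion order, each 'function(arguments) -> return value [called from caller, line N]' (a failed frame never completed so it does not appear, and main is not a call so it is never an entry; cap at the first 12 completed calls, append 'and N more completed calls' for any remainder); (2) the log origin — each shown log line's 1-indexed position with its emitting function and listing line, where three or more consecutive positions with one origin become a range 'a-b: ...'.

Answer: the defect is in settle_round at line 17.
The tell: Position 7 is the first bad log line: 'driver got 23' should read 'driver got 6'.
Call chain: main.
First divergence: position 7 — the shown line 'driver got 23' should read 'driver got 6'.
Intended log window:
  5: match at position 3
  6: settle_round called with 20, 3
  7: driver got 6
Execution walk:
  index_entries([1, 5, 1, 10], 10) -> 3  [called from trim_outliers, line 9]
  trim_outliers([1, 5, 1, 10], 10) -> 20  [called from audit_lot, line 22]
  settle_round(20, 3) -> 23  [called from audit_lot, line 24]
  audit_lot([1, 5, 1, 10], 10) -> 23  [called from main, line 30]
Log origins:
  1 — main, line 29
  2 — audit_lot, line 21
  3 — trim_outliers, line 8
  4 — index_entries, line 2
  5 — trim_outliers, line 10
  6 — settle_round, line 15
  7 — main, line 31
A correct fix: line 17: replace `+` with `//`.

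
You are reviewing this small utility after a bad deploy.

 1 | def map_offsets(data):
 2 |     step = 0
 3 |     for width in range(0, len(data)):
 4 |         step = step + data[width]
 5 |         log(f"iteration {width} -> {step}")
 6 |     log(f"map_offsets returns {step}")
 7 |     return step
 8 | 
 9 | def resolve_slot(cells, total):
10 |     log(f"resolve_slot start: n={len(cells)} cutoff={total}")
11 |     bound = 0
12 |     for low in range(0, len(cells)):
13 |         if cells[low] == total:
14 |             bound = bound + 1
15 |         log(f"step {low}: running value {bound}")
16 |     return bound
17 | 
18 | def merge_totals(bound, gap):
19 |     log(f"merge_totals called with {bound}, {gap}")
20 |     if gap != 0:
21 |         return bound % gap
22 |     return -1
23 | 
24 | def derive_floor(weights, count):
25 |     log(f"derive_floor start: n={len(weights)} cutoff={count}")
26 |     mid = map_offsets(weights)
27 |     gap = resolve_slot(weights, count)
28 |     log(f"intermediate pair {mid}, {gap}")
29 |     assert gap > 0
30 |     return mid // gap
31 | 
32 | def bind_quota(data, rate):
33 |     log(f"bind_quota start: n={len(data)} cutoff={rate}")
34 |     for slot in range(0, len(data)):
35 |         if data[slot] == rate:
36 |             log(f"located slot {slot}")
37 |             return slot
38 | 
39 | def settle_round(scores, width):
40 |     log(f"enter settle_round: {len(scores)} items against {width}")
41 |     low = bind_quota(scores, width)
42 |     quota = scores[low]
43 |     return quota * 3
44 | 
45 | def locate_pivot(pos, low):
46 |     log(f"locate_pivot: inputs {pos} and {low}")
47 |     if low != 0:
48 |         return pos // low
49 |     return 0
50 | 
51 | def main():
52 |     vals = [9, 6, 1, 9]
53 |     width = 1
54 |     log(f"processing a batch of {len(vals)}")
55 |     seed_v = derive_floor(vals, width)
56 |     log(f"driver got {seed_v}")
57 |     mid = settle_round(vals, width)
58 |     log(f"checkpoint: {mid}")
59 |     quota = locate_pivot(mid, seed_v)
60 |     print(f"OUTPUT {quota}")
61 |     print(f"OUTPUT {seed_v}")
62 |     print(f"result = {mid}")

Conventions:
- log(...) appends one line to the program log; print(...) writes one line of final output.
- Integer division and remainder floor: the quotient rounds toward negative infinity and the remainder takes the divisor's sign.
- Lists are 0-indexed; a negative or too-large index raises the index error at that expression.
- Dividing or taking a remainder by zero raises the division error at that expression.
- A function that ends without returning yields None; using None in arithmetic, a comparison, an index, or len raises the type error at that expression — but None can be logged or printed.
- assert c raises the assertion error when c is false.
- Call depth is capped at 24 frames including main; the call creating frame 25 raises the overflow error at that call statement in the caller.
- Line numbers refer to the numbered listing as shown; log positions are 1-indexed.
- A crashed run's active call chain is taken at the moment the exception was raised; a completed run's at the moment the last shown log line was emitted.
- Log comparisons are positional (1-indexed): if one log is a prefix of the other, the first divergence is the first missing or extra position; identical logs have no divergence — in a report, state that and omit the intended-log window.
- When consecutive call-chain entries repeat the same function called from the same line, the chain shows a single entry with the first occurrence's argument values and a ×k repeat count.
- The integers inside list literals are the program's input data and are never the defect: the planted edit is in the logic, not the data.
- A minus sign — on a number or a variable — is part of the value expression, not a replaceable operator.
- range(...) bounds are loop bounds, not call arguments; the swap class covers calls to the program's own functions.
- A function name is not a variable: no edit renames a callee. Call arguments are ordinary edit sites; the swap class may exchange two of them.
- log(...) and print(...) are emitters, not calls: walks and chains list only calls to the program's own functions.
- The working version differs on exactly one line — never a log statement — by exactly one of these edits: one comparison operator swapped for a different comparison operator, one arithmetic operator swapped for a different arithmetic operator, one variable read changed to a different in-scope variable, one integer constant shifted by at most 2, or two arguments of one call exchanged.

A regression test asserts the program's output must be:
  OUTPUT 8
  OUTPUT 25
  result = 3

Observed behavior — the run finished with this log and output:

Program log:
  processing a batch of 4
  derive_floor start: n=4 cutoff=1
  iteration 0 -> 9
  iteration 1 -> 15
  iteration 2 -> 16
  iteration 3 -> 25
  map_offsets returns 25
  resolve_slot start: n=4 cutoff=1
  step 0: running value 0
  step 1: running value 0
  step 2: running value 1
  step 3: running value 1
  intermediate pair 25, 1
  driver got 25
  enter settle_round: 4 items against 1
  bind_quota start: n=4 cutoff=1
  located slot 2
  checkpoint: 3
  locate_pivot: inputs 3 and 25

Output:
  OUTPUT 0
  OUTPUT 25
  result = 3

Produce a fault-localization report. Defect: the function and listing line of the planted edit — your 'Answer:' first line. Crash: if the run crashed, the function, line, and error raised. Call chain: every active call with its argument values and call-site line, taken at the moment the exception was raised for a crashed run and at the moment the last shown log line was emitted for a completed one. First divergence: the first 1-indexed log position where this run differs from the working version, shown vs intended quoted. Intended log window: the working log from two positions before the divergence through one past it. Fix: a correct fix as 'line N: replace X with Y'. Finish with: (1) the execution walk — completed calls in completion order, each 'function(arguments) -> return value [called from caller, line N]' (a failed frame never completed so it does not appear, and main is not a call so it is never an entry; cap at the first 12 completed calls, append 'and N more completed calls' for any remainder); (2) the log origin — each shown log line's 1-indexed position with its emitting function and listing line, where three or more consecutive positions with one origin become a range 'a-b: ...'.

Answer: the defect is in main at line 59.
Core observation: At log position 19 the runs split — shown 'locate_pivot: inputs 3 and 25', but the working version logs 'locate_pivot: inputs 25 and 3'.
Call chain: main -> locate_pivot(3, 25) (called at line 59).
First divergence: at position 19 the run shows 'locate_pivot: inputs 3 and 25' where the working version logs 'locate_pivot: inputs 25 and 3'.
Intended log window:
  17: located slot 2
  18: checkpoint: 3
  19: locate_pivot: inputs 25 and 3
Execution walk:
  map_offsets([9, 6, 1, 9]) -> 25  [called from derive_floor, line 26]
  resolve_slot([9, 6, 1, 9], 1) -> 1  [called from derive_floor, line 27]
  derive_floor([9, 6, 1, 9], 1) -> 25  [called from main, line 55]
  bind_quota([9, 6, 1, 9], 1) -> 2  [called from settle_round, line 41]
  settle_round([9, 6, 1, 9], 1) -> 3  [called from main, line 57]
  locate_pivot(3, 25) -> 0  [called from main, line 59]
Log origin:
  1: emitted by main (line 54)
  2: emitted by derive_floor (line 25)
  3-6: emitted by map_offsets (line 5)
  7: emitted by map_offsets (line 6)
  8: emitted by resolve_slot (line 10)
  9-12: emitted by resolve_slot (line 15)
  13: emitted by derive_floor (line 28)
  14: emitted by main (line 56)
  15: emitted by settle_round (line 40)
  16: emitted by bind_quota (line 33)
  17: emitted by bind_quota (line 36)
  18: emitted by main (line 58)
  19: emitted by locate_pivot (line 46)
A correct fix: line 59: replace `locate_pivot(mid, seed_v)` with `locate_pivot(seed_v, mid)`.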